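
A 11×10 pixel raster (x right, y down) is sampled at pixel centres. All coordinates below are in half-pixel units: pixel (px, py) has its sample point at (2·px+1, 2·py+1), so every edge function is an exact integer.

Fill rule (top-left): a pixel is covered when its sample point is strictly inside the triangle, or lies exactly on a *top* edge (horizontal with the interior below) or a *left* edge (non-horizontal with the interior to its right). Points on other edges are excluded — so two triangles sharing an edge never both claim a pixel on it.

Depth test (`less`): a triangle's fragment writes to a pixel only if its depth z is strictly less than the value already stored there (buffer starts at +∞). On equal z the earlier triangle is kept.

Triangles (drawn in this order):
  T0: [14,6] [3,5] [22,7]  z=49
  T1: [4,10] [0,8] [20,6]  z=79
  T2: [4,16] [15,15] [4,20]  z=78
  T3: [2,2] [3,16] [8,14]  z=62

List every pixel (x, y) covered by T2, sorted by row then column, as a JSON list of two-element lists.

T0:
  2·area = 3  (B↔C swapped to make it positive)
  edge (14, 6)→(22, 7): d=(8,1) right/bottom  bias=-1
  edge (22, 7)→(3, 5): d=(-19,-2) top-left  bias=+0
  edge (3, 5)→(14, 6): d=(11,1) right/bottom  bias=-1
    (1,2)@(3, 5): e=[3,0,0] → ·  [on edge]
  covered (0 px):
    · · · · · · · · · · ·
    · · · · · · · · · · ·
    · · · · · · · · · · ·
    · · · · · · · · · · ·
    · · · · · · · · · · ·
    · · · · · · · · · · ·
    · · · · · · · · · · ·
    · · · · · · · · · · ·
    · · · · · · · · · · ·
    · · · · · · · · · · ·
T1:
  2·area = 48
  edge (4, 10)→(0, 8): d=(-4,-2) top-left  bias=+0
  edge (0, 8)→(20, 6): d=(20,-2) top-left  bias=+0
  edge (20, 6)→(4, 10): d=(-16,4) right/bottom  bias=-1
    (5,3)@(11, 7): e=[26,2,20] → █
    (6,3)@(13, 7): e=[30,6,12] → █
    (7,3)@(15, 7): e=[34,10,4] → █
    (8,3)@(17, 7): e=[38,14,-4] → ·
    (1,4)@(3, 9): e=[2,26,20] → █
    (2,4)@(5, 9): e=[6,30,12] → █
    (3,4)@(7, 9): e=[10,34,4] → █
    (4,4)@(9, 9): e=[14,38,-4] → ·
    (5,4)@(11, 9): e=[18,42,-12] → ·
    (6,4)@(13, 9): e=[22,46,-20] → ·
    (7,4)@(15, 9): e=[26,50,-28] → ·
    (1,5)@(3, 11): e=[-6,66,-12] → ·
  covered (6 px):
    · · · · · · · · · · ·
    · · · · · · · · · · ·
    · · · · · · · · · · ·
    · · · · · █ █ █ · · ·
    · █ █ █ · · · · · · ·
    · · · · · · · · · · ·
    · · · · · · · · · · ·
    · · · · · · · · · · ·
    · · · · · · · · · · ·
    · · · · · · · · · · ·
T2:
  2·area = 44
  edge (4, 16)→(15, 15): d=(11,-1) top-left  bias=+0
  edge (15, 15)→(4, 20): d=(-11,5) right/bottom  bias=-1
  edge (4, 20)→(4, 16): d=(0,-4) top-left  bias=+0
    (7,7)@(15, 15): e=[0,0,44] → ·  [on edge]
    (2,8)@(5, 17): e=[12,28,4] → █
    (3,8)@(7, 17): e=[14,18,12] → █
    (4,8)@(9, 17): e=[16,8,20] → █
    (5,8)@(11, 17): e=[18,-2,28] → ·
    (2,9)@(5, 19): e=[34,6,4] → █
    (3,9)@(7, 19): e=[36,-4,12] → ·
    (4,9)@(9, 19): e=[38,-14,20] → ·
  covered (4 px):
    · · · · · · · · · · ·
    · · · · · · · · · · ·
    · · · · · · · · · · ·
    · · · · · · · · · · ·
    · · · · · · · · · · ·
    · · · · · · · · · · ·
    · · · · · · · · · · ·
    · · · · · · · · · · ·
    · · █ █ █ · · · · · ·
    · · █ · · · · · · · ·
T3:
  2·area = 72  (B↔C swapped to make it positive)
  edge (2, 2)→(8, 14): d=(6,12) right/bottom  bias=-1
  edge (8, 14)→(3, 16): d=(-5,2) right/bottom  bias=-1
  edge (3, 16)→(2, 2): d=(-1,-14) top-left  bias=+0
    (1,2)@(3, 5): e=[6,55,11] → █
    (2,2)@(5, 5): e=[-18,51,39] → ·
    (1,3)@(3, 7): e=[18,45,9] → █
    (2,3)@(5, 7): e=[-6,41,37] → ·
    (1,4)@(3, 9): e=[30,35,7] → █
    (2,4)@(5, 9): e=[6,31,35] → █
    (3,4)@(7, 9): e=[-18,27,63] → ·
    (1,5)@(3, 11): e=[42,25,5] → █
    (3,5)@(7, 11): e=[-6,17,61] → ·
    (1,6)@(3, 13): e=[54,15,3] → █
    (3,6)@(7, 13): e=[6,7,59] → █
    (4,6)@(9, 13): e=[-18,3,87] → ·
  covered (11 px):
    · · · · · · · · · · ·
    · · · · · · · · · · ·
    · █ · · · · · · · · ·
    · █ · · · · · · · · ·
    · █ █ · · · · · · · ·
    · █ █ · · · · · · · ·
    · █ █ █ · · · · · · ·
    · █ █ · · · · · · · ·
    · · · · · · · · · · ·
    · · · · · · · · · · ·

Final: [[2,8],[3,8],[4,8],[2,9]]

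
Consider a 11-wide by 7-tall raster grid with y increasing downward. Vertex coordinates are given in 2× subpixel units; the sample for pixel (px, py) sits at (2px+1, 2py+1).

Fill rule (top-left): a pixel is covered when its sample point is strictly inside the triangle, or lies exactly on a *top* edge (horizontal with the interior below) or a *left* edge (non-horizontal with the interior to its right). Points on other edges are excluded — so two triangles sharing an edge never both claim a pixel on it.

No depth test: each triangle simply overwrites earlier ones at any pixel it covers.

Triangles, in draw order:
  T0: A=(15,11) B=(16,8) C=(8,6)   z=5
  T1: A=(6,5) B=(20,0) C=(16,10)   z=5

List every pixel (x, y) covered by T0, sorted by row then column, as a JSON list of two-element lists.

T0:
  2·area = 26  (B↔C swapped to make it positive)
  edge (15, 11)→(8, 6): d=(-7,-5) top-left  bias=+0
  edge (8, 6)→(16, 8): d=(8,2) right/bottom  bias=-1
  edge (16, 8)→(15, 11): d=(-1,3) right/bottom  bias=-1
    (0,0)@(1, 1): e=[0,-26,52] → .  [on edge]
    (8,2)@(17, 5): e=[52,-26,0] → .  [on edge]
    (5,3)@(11, 7): e=[8,2,16] → X
    (6,3)@(13, 7): e=[18,-2,10] → .
    (5,4)@(11, 9): e=[-6,18,14] → .
    (6,4)@(13, 9): e=[4,14,8] → X
    (7,4)@(15, 9): e=[14,10,2] → X
    (8,4)@(17, 9): e=[24,6,-4] → .
    (6,5)@(13, 11): e=[-10,30,6] → .
    (7,5)@(15, 11): e=[0,26,0] → .  [on edge]
  covered (3 px):
    . . . . . . . . . . .
    . . . . . . . . . . .
    . . . . . . . . . . .
    . . . . . X . . . . .
    . . . . . . X X . . .
    . . . . . . . . . . .
    . . . . . . . . . . .
T1:
  2·area = 120
  edge (6, 5)→(20, 0): d=(14,-5) top-left  bias=+0
  edge (20, 0)→(16, 10): d=(-4,10) right/bottom  bias=-1
  edge (16, 10)→(6, 5): d=(-10,-5) top-left  bias=+0
    (9,0)@(19, 1): e=[9,6,105] → X
    (10,0)@(21, 1): e=[19,-14,115] → .
    (6,1)@(13, 3): e=[7,58,55] → X
    (7,1)@(15, 3): e=[17,38,65] → X
    (8,1)@(17, 3): e=[27,18,75] → X
    (9,1)@(19, 3): e=[37,-2,85] → .
    (3,2)@(7, 5): e=[5,110,5] → X
    (4,2)@(9, 5): e=[15,90,15] → X
    (5,2)@(11, 5): e=[25,70,25] → X
    (9,2)@(19, 5): e=[65,-10,65] → .
    (3,3)@(7, 7): e=[33,102,-15] → .
    (4,3)@(9, 7): e=[43,82,-5] → .
  covered (15 px):
    . . . . . . . . . X .
    . . . . . . X X X . .
    . . . X X X X X X . .
    . . . . . X X X X . .
    . . . . . . . X . . .
    . . . . . . . . . . .
    . . . . . . . . . . .

Final: [[5,3],[6,4],[7,4]]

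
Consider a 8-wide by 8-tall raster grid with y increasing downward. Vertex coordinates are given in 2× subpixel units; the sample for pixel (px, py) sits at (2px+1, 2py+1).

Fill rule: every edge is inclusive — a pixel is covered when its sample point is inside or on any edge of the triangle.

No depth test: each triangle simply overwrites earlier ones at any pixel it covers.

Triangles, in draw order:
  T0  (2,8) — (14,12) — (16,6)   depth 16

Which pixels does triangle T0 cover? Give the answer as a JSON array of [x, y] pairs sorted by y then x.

T0:
  2·area = 80  (B↔C swapped to make it positive)
  edge (2, 8)→(16, 6): d=(14,-2) inclusive
  edge (16, 6)→(14, 12): d=(-2,6) inclusive
  edge (14, 12)→(2, 8): d=(-12,-4) inclusive
    (4,3)@(9, 7): e=[0,40,40] → X  [on edge]
    (5,3)@(11, 7): e=[4,28,48] → X
    (6,3)@(13, 7): e=[8,16,56] → X
    (7,3)@(15, 7): e=[12,4,64] → X
    (2,4)@(5, 9): e=[20,60,0] → X  [on edge]
    (3,4)@(7, 9): e=[24,48,8] → X
    (7,4)@(15, 9): e=[40,0,40] → X  [on edge]
    (2,5)@(5, 11): e=[48,56,-24] → .
    (3,5)@(7, 11): e=[52,44,-16] → .
    (4,5)@(9, 11): e=[56,32,-8] → .
    (5,5)@(11, 11): e=[60,20,0] → X  [on edge]
    (7,5)@(15, 11): e=[68,-4,16] → .
    (6,7)@(13, 15): e=[120,0,-40] → .  [on edge]
  covered (12 px):
    . . . . . . . .
    . . . . . . . .
    . . . . . . . .
    . . . . X X X X
    . . X X X X X X
    . . . . . X X .
    . . . . . . . .
    . . . . . . . .

Answer: [[4,3],[5,3],[6,3],[7,3],[2,4],[3,4],[4,4],[5,4],[6,4],[7,4],[5,5],[6,5]]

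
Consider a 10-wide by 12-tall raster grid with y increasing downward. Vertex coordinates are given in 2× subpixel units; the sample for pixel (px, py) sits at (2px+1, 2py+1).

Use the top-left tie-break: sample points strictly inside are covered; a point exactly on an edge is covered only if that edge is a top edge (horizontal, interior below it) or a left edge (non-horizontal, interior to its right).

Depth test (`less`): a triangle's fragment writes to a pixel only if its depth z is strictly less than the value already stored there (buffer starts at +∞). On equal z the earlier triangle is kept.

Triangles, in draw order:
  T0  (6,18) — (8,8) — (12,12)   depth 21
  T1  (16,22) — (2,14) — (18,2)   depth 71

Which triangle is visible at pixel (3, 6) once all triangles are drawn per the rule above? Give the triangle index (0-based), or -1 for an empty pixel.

T0:
  2·area = 48
  edge (6, 18)→(8, 8): d=(2,-10) top-left  bias=+0
  edge (8, 8)→(12, 12): d=(4,4) right/bottom  bias=-1
  edge (12, 12)→(6, 18): d=(-6,6) right/bottom  bias=-1
    (0,0)@(1, 1): e=[-84,0,132] → ·  [on edge]
    (1,1)@(3, 3): e=[-60,0,108] → ·  [on edge]
    (4,1)@(9, 3): e=[0,-24,72] → ·  [on edge]
    (2,2)@(5, 5): e=[-36,0,84] → ·  [on edge]
    (9,2)@(19, 5): e=[104,-56,0] → ·  [on edge]
    (3,3)@(7, 7): e=[-12,0,60] → ·  [on edge]
    (8,3)@(17, 7): e=[88,-40,0] → ·  [on edge]
    (4,4)@(9, 9): e=[12,0,36] → ·  [on edge]
    (7,4)@(15, 9): e=[72,-24,0] → ·  [on edge]
    (4,5)@(9, 11): e=[16,8,24] → █
    (5,5)@(11, 11): e=[36,0,12] → ·  [on edge]
    (6,5)@(13, 11): e=[56,-8,0] → ·  [on edge]
    (3,6)@(7, 13): e=[0,24,24] → █  [on edge]
    (5,6)@(11, 13): e=[40,8,0] → ·  [on edge]
    (6,6)@(13, 13): e=[60,0,-12] → ·  [on edge]
    (4,7)@(9, 15): e=[24,24,0] → ·  [on edge]
    (7,7)@(15, 15): e=[84,0,-36] → ·  [on edge]
    (3,8)@(7, 17): e=[8,40,0] → ·  [on edge]
    (8,8)@(17, 17): e=[108,0,-60] → ·  [on edge]
    (2,9)@(5, 19): e=[-8,56,0] → ·  [on edge]
    (9,9)@(19, 19): e=[132,0,-84] → ·  [on edge]
    (1,10)@(3, 21): e=[-24,72,0] → ·  [on edge]
    (0,11)@(1, 23): e=[-40,88,0] → ·  [on edge]
    (2,11)@(5, 23): e=[0,72,-24] → ·  [on edge]
  covered (4 px):
    · · · · · · · · · ·
    · · · · · · · · · ·
    · · · · · · · · · ·
    · · · · · · · · · ·
    · · · · · · · · · ·
    · · · · █ · · · · ·
    · · · █ █ · · · · ·
    · · · █ · · · · · ·
    · · · · · · · · · ·
    · · · · · · · · · ·
    · · · · · · · · · ·
    · · · · · · · · · ·
T1:
  2·area = 296
  edge (16, 22)→(2, 14): d=(-14,-8) top-left  bias=+0
  edge (2, 14)→(18, 2): d=(16,-12) top-left  bias=+0
  edge (18, 2)→(16, 22): d=(-2,20) right/bottom  bias=-1
    (8,1)@(17, 3): e=[274,4,18] → █
    (9,1)@(19, 3): e=[290,28,-22] → ·
    (7,2)@(15, 5): e=[230,12,54] → █
    (9,2)@(19, 5): e=[262,60,-26] → ·
    (6,3)@(13, 7): e=[186,20,90] → █
    (9,3)@(19, 7): e=[234,92,-30] → ·
    (4,4)@(9, 9): e=[126,4,166] → █
    (5,4)@(11, 9): e=[142,28,126] → █
    (9,4)@(19, 9): e=[206,124,-34] → ·
    (3,5)@(7, 11): e=[82,12,202] → █
    (9,5)@(19, 11): e=[178,156,-38] → ·
    (2,6)@(5, 13): e=[38,20,238] → █
  covered (37 px):
    · · · · · · · · · ·
    · · · · · · · · █ ·
    · · · · · · · █ █ ·
    · · · · · · █ █ █ ·
    · · · · █ █ █ █ █ ·
    · · · █ █ █ █ █ █ ·
    · · █ █ █ █ █ █ · ·
    · · █ █ █ █ █ █ · ·
    · · · · █ █ █ █ · ·
    · · · · · █ █ █ · ·
    · · · · · · · █ · ·
    · · · · · · · · · ·

Z-buffer (winner per pixel, '.' = empty):
  . . . . . . . . . .
  . . . . . . . . 1 .
  . . . . . . . 1 1 .
  . . . . . . 1 1 1 .
  . . . . 1 1 1 1 1 .
  . . . 1 0 1 1 1 1 .
  . . 1 0 0 1 1 1 . .
  . . 1 0 1 1 1 1 . .
  . . . . 1 1 1 1 . .
  . . . . . 1 1 1 . .
  . . . . . . . 1 . .
  . . . . . . . . . .

Final: 0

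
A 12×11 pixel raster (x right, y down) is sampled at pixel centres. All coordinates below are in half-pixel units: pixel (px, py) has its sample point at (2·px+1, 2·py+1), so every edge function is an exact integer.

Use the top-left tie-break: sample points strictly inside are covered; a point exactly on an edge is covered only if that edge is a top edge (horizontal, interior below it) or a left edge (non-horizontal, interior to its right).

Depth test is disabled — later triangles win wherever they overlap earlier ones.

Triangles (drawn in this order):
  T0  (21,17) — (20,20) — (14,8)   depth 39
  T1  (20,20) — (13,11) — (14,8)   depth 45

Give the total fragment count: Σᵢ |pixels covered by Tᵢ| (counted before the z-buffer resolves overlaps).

T0:
  2·area = 30
  edge (21, 17)→(20, 20): d=(-1,3) right/bottom  bias=-1
  edge (20, 20)→(14, 8): d=(-6,-12) top-left  bias=+0
  edge (14, 8)→(21, 17): d=(7,9) right/bottom  bias=-1
    (11,5)@(23, 11): e=[0,90,-60] → .  [on edge]
    (8,6)@(17, 13): e=[16,6,8] → X
    (9,6)@(19, 13): e=[10,30,-10] → .
    (8,7)@(17, 15): e=[14,-6,22] → .
    (9,7)@(19, 15): e=[8,18,4] → X
    (10,7)@(21, 15): e=[2,42,-14] → .
    (9,8)@(19, 17): e=[6,6,18] → X
    (10,8)@(21, 17): e=[0,30,0] → .  [on edge]
    (9,9)@(19, 19): e=[4,-6,32] → .
  covered (3 px):
    . . . . . . . . . . . .
    . . . . . . . . . . . .
    . . . . . . . . . . . .
    . . . . . . . . . . . .
    . . . . . . . . . . . .
    . . . . . . . . . . . .
    . . . . . . . . X . . .
    . . . . . . . . . X . .
    . . . . . . . . . X . .
    . . . . . . . . . . . .
    . . . . . . . . . . . .
T1:
  2·area = 30
  edge (20, 20)→(13, 11): d=(-7,-9) top-left  bias=+0
  edge (13, 11)→(14, 8): d=(1,-3) top-left  bias=+0
  edge (14, 8)→(20, 20): d=(6,12) right/bottom  bias=-1
    (7,2)@(15, 5): e=[60,0,-30] → .  [on edge]
    (6,5)@(13, 11): e=[0,0,30] → X  [on edge]
    (7,5)@(15, 11): e=[18,6,6] → X
    (8,5)@(17, 11): e=[36,12,-18] → .
    (6,6)@(13, 13): e=[-14,2,42] → .
    (7,6)@(15, 13): e=[4,8,18] → X
    (8,6)@(17, 13): e=[22,14,-6] → .
    (7,7)@(15, 15): e=[-10,10,30] → .
    (8,7)@(17, 15): e=[8,16,6] → X
    (9,7)@(19, 15): e=[26,22,-18] → .
    (5,8)@(11, 17): e=[-60,0,90] → .  [on edge]
    (8,8)@(17, 17): e=[-6,18,18] → .
  covered (4 px):
    . . . . . . . . . . . .
    . . . . . . . . . . . .
    . . . . . . . . . . . .
    . . . . . . . . . . . .
    . . . . . . . . . . . .
    . . . . . . X X . . . .
    . . . . . . . X . . . .
    . . . . . . . . X . . .
    . . . . . . . . . . . .
    . . . . . . . . . . . .
    . . . . . . . . . . . .

Final: 7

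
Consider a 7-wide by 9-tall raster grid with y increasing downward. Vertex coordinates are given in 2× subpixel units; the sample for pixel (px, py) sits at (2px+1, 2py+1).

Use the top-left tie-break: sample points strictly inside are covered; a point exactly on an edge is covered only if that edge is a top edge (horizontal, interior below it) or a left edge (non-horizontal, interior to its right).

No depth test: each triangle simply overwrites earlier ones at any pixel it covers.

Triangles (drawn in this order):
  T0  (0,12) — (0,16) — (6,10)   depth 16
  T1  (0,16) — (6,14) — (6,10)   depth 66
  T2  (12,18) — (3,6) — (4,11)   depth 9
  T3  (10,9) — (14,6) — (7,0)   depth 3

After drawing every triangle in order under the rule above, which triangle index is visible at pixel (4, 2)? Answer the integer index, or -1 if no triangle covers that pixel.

T0:
  2·area = 24  (B↔C swapped to make it positive)
  edge (0, 12)→(6, 10): d=(6,-2) top-left  bias=+0
  edge (6, 10)→(0, 16): d=(-6,6) right/bottom  bias=-1
  edge (0, 16)→(0, 12): d=(0,-4) top-left  bias=+0
    (6,1)@(13, 3): e=[-28,0,52] → .  [on edge]
    (5,2)@(11, 5): e=[-20,0,44] → .  [on edge]
    (4,3)@(9, 7): e=[-12,0,36] → .  [on edge]
    (3,4)@(7, 9): e=[-4,0,28] → .  [on edge]
    (4,4)@(9, 9): e=[0,-12,36] → .  [on edge]
    (1,5)@(3, 11): e=[0,12,12] → X  [on edge]
    (2,5)@(5, 11): e=[4,0,20] → .  [on edge]
    (0,6)@(1, 13): e=[8,12,4] → X
    (1,6)@(3, 13): e=[12,0,12] → .  [on edge]
    (0,7)@(1, 15): e=[20,0,4] → .  [on edge]
  covered (2 px):
    . . . . . . .
    . . . . . . .
    . . . . . . .
    . . . . . . .
    . . . . . . .
    . X . . . . .
    X . . . . . .
    . . . . . . .
    . . . . . . .
T1:
  2·area = 24  (B↔C swapped to make it positive)
  edge (0, 16)→(6, 10): d=(6,-6) top-left  bias=+0
  edge (6, 10)→(6, 14): d=(0,4) right/bottom  bias=-1
  edge (6, 14)→(0, 16): d=(-6,2) right/bottom  bias=-1
    (6,1)@(13, 3): e=[0,-28,52] → .  [on edge]
    (5,2)@(11, 5): e=[0,-20,44] → .  [on edge]
    (4,3)@(9, 7): e=[0,-12,36] → .  [on edge]
    (3,4)@(7, 9): e=[0,-4,28] → .  [on edge]
    (2,5)@(5, 11): e=[0,4,20] → X  [on edge]
    (3,5)@(7, 11): e=[12,-4,16] → .
    (1,6)@(3, 13): e=[0,12,12] → X  [on edge]
    (3,6)@(7, 13): e=[24,-4,4] → .
    (4,6)@(9, 13): e=[36,-12,0] → .  [on edge]
    (0,7)@(1, 15): e=[0,20,4] → X  [on edge]
    (1,7)@(3, 15): e=[12,12,0] → .  [on edge]
    (2,7)@(5, 15): e=[24,4,-4] → .
  covered (4 px):
    . . . . . . .
    . . . . . . .
    . . . . . . .
    . . . . . . .
    . . . . . . .
    . . X . . . .
    . X X . . . .
    X . . . . . .
    . . . . . . .
T2:
  2·area = 33  (B↔C swapped to make it positive)
  edge (12, 18)→(4, 11): d=(-8,-7) top-left  bias=+0
  edge (4, 11)→(3, 6): d=(-1,-5) top-left  bias=+0
  edge (3, 6)→(12, 18): d=(9,12) right/bottom  bias=-1
    (2,4)@(5, 9): e=[23,7,3] → X
    (3,4)@(7, 9): e=[37,17,-21] → .
    (2,5)@(5, 11): e=[7,5,21] → X
    (3,5)@(7, 11): e=[21,15,-3] → .
    (2,6)@(5, 13): e=[-9,3,39] → .
    (3,6)@(7, 13): e=[5,13,15] → X
    (4,6)@(9, 13): e=[19,23,-9] → .
    (3,7)@(7, 15): e=[-11,11,33] → .
    (4,7)@(9, 15): e=[3,21,9] → X
    (5,7)@(11, 15): e=[17,31,-15] → .
    (4,8)@(9, 17): e=[-13,19,27] → .
    (5,8)@(11, 17): e=[1,29,3] → X
  covered (5 px):
    . . . . . . .
    . . . . . . .
    . . . . . . .
    . . . . . . .
    . . X . . . .
    . . X . . . .
    . . . X . . .
    . . . . X . .
    . . . . . X .
T3:
  2·area = 45  (B↔C swapped to make it positive)
  edge (10, 9)→(7, 0): d=(-3,-9) top-left  bias=+0
  edge (7, 0)→(14, 6): d=(7,6) right/bottom  bias=-1
  edge (14, 6)→(10, 9): d=(-4,3) right/bottom  bias=-1
    (4,1)@(9, 3): e=[9,9,27] → X
    (5,1)@(11, 3): e=[27,-3,21] → .
    (4,2)@(9, 5): e=[3,23,19] → X
    (5,2)@(11, 5): e=[21,11,13] → X
    (6,2)@(13, 5): e=[39,-1,7] → .
    (4,3)@(9, 7): e=[-3,37,11] → .
    (5,3)@(11, 7): e=[15,25,5] → X
    (6,3)@(13, 7): e=[33,13,-1] → .
    (5,4)@(11, 9): e=[9,39,-3] → .
  covered (4 px):
    . . . . . . .
    . . . . X . .
    . . . . X X .
    . . . . . X .
    . . . . . . .
    . . . . . . .
    . . . . . . .
    . . . . . . .
    . . . . . . .

Z-buffer (winner per pixel, '.' = empty):
  . . . . . . .
  . . . . 3 . .
  . . . . 3 3 .
  . . . . . 3 .
  . . 2 . . . .
  . 0 2 . . . .
  0 1 1 2 . . .
  1 . . . 2 . .
  . . . . . 2 .

Answer: 3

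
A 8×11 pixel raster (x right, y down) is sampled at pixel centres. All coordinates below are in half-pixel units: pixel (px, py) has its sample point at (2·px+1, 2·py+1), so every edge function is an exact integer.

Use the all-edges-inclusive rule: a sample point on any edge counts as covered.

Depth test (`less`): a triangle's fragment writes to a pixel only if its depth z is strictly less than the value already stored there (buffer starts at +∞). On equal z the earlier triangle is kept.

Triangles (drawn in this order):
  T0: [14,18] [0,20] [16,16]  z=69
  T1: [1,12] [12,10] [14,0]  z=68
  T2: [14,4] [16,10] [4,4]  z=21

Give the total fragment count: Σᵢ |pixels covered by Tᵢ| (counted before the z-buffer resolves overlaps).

T0:
  2·area = 24
  edge (14, 18)→(0, 20): d=(-14,2) inclusive
  edge (0, 20)→(16, 16): d=(16,-4) inclusive
  edge (16, 16)→(14, 18): d=(-2,2) inclusive
    (6,8)@(13, 17): e=[16,4,4] → #
    (7,8)@(15, 17): e=[12,12,0] → #  [on edge]
    (2,9)@(5, 19): e=[4,4,16] → #
    (3,9)@(7, 19): e=[0,12,12] → #  [on edge]
    (4,9)@(9, 19): e=[-4,20,8] → ·
    (6,9)@(13, 19): e=[-12,36,0] → ·  [on edge]
    (7,9)@(15, 19): e=[-16,44,-4] → ·
    (2,10)@(5, 21): e=[-24,36,12] → ·
    (3,10)@(7, 21): e=[-28,44,8] → ·
    (5,10)@(11, 21): e=[-36,60,0] → ·  [on edge]
  covered (4 px):
    · · · · · · · ·
    · · · · · · · ·
    · · · · · · · ·
    · · · · · · · ·
    · · · · · · · ·
    · · · · · · · ·
    · · · · · · · ·
    · · · · · · · ·
    · · · · · · # #
    · · # # · · · ·
    · · · · · · · ·
T1:
  2·area = 106  (B↔C swapped to make it positive)
  edge (1, 12)→(14, 0): d=(13,-12) inclusive
  edge (14, 0)→(12, 10): d=(-2,10) inclusive
  edge (12, 10)→(1, 12): d=(-11,2) inclusive
    (6,0)@(13, 1): e=[1,8,97] → #
    (7,0)@(15, 1): e=[25,-12,93] → ·
    (5,1)@(11, 3): e=[3,24,79] → #
    (7,1)@(15, 3): e=[51,-16,71] → ·
    (4,2)@(9, 5): e=[5,40,61] → #
    (6,2)@(13, 5): e=[53,0,53] → #  [on edge]
    (7,2)@(15, 5): e=[77,-20,49] → ·
    (3,3)@(7, 7): e=[7,56,43] → #
    (6,3)@(13, 7): e=[79,-4,31] → ·
    (2,4)@(5, 9): e=[9,72,25] → #
    (6,4)@(13, 9): e=[105,-8,9] → ·
    (1,5)@(3, 11): e=[11,88,7] → #
    (5,7)@(11, 15): e=[159,0,-53] → ·  [on edge]
  covered (15 px):
    · · · · · · # ·
    · · · · · # # ·
    · · · · # # # ·
    · · · # # # · ·
    · · # # # # · ·
    · # # · · · · ·
    · · · · · · · ·
    · · · · · · · ·
    · · · · · · · ·
    · · · · · · · ·
    · · · · · · · ·
T2:
  2·area = 60
  edge (14, 4)→(16, 10): d=(2,6) inclusive
  edge (16, 10)→(4, 4): d=(-12,-6) inclusive
  edge (4, 4)→(14, 4): d=(10,0) inclusive
    (6,0)@(13, 1): e=[0,90,-30] → ·  [on edge]
    (3,2)@(7, 5): e=[44,6,10] → #
    (4,2)@(9, 5): e=[32,18,10] → #
    (5,2)@(11, 5): e=[20,30,10] → #
    (6,2)@(13, 5): e=[8,42,10] → #
    (7,2)@(15, 5): e=[-4,54,10] → ·
    (3,3)@(7, 7): e=[48,-18,30] → ·
    (4,3)@(9, 7): e=[36,-6,30] → ·
    (5,3)@(11, 7): e=[24,6,30] → #
    (7,3)@(15, 7): e=[0,30,30] → #  [on edge]
    (5,4)@(11, 9): e=[28,-18,50] → ·
    (6,4)@(13, 9): e=[16,-6,50] → ·
  covered (8 px):
    · · · · · · · ·
    · · · · · · · ·
    · · · # # # # ·
    · · · · · # # #
    · · · · · · · #
    · · · · · · · ·
    · · · · · · · ·
    · · · · · · · ·
    · · · · · · · ·
    · · · · · · · ·
    · · · · · · · ·

Result: 27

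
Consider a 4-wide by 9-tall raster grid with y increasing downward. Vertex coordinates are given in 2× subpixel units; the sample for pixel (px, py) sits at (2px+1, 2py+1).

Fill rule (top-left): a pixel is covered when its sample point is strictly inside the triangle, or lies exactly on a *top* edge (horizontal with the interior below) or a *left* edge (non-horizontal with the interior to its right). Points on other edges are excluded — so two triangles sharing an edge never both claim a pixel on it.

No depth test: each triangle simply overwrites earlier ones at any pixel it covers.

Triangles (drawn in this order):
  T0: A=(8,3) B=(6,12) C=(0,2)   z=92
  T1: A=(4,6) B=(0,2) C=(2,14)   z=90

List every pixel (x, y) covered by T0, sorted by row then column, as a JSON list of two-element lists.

T0:
  2·area = 74
  edge (8, 3)→(6, 12): d=(-2,9) right/bottom  bias=-1
  edge (6, 12)→(0, 2): d=(-6,-10) top-left  bias=+0
  edge (0, 2)→(8, 3): d=(8,1) right/bottom  bias=-1
    (0,1)@(1, 3): e=[63,4,7] → X
    (1,1)@(3, 3): e=[45,24,5] → X
    (2,1)@(5, 3): e=[27,44,3] → X
    (3,1)@(7, 3): e=[9,64,1] → X
    (0,2)@(1, 5): e=[59,-8,23] → .
    (1,2)@(3, 5): e=[41,12,21] → X
    (1,3)@(3, 7): e=[37,0,37] → X  [on edge]
    (1,4)@(3, 9): e=[33,-12,53] → .
    (2,4)@(5, 9): e=[15,8,51] → X
    (3,4)@(7, 9): e=[-3,28,49] → .
    (2,5)@(5, 11): e=[11,-4,67] → .
  covered (11 px):
    . . . .
    X X X X
    . X X X
    . X X X
    . . X .
    . . . .
    . . . .
    . . . .
    . . . .
T1:
  2·area = 40  (B↔C swapped to make it positive)
  edge (4, 6)→(2, 14): d=(-2,8) right/bottom  bias=-1
  edge (2, 14)→(0, 2): d=(-2,-12) top-left  bias=+0
  edge (0, 2)→(4, 6): d=(4,4) right/bottom  bias=-1
    (0,1)@(1, 3): e=[30,10,0] → .  [on edge]
    (0,2)@(1, 5): e=[26,6,8] → X
    (1,2)@(3, 5): e=[10,30,0] → .  [on edge]
    (0,3)@(1, 7): e=[22,2,16] → X
    (1,3)@(3, 7): e=[6,26,8] → X
    (2,3)@(5, 7): e=[-10,50,0] → .  [on edge]
    (0,4)@(1, 9): e=[18,-2,24] → .
    (1,4)@(3, 9): e=[2,22,16] → X
    (2,4)@(5, 9): e=[-14,46,8] → .
    (3,4)@(7, 9): e=[-30,70,0] → .  [on edge]
    (1,5)@(3, 11): e=[-2,18,24] → .
  covered (4 px):
    . . . .
    . . . .
    X . . .
    X X . .
    . X . .
    . . . .
    . . . .
    . . . .
    . . . .

Result: [[0,1],[1,1],[2,1],[3,1],[1,2],[2,2],[3,2],[1,3],[2,3],[3,3],[2,4]]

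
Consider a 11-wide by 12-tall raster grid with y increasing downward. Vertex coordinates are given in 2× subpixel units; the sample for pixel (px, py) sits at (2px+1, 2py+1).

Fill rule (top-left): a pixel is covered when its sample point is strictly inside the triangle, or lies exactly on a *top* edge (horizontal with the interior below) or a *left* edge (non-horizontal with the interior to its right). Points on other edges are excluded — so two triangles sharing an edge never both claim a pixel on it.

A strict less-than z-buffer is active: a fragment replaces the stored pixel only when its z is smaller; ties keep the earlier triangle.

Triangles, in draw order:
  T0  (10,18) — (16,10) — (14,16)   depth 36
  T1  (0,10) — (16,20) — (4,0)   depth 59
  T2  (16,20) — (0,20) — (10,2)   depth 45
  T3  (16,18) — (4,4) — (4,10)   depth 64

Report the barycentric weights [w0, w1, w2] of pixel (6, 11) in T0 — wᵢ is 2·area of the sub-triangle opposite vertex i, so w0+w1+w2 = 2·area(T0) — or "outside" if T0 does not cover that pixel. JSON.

T0:
  2·area = 20
  edge (10, 18)→(16, 10): d=(6,-8) top-left  bias=+0
  edge (16, 10)→(14, 16): d=(-2,6) right/bottom  bias=-1
  edge (14, 16)→(10, 18): d=(-4,2) right/bottom  bias=-1
    (9,0)@(19, 1): e=[-30,0,50] → .  [on edge]
    (8,3)@(17, 7): e=[-10,0,30] → .  [on edge]
    (7,6)@(15, 13): e=[10,0,10] → .  [on edge]
    (6,7)@(13, 15): e=[6,8,6] → X
    (7,7)@(15, 15): e=[22,-4,2] → .
    (5,8)@(11, 17): e=[2,16,2] → X
    (6,8)@(13, 17): e=[18,4,-2] → .
    (5,9)@(11, 19): e=[14,12,-6] → .
    (6,9)@(13, 19): e=[30,0,-10] → .  [on edge]
  covered (2 px):
    . . . . . . . . . . .
    . . . . . . . . . . .
    . . . . . . . . . . .
    . . . . . . . . . . .
    . . . . . . . . . . .
    . . . . . . . . . . .
    . . . . . . . . . . .
    . . . . . . X . . . .
    . . . . . X . . . . .
    . . . . . . . . . . .
    . . . . . . . . . . .
    . . . . . . . . . . .
T1:
  2·area = 200  (B↔C swapped to make it positive)
  edge (0, 10)→(4, 0): d=(4,-10) top-left  bias=+0
  edge (4, 0)→(16, 20): d=(12,20) right/bottom  bias=-1
  edge (16, 20)→(0, 10): d=(-16,-10) top-left  bias=+0
    (1,1)@(3, 3): e=[2,56,142] → X
    (2,1)@(5, 3): e=[22,16,162] → X
    (3,1)@(7, 3): e=[42,-24,182] → .
    (1,2)@(3, 5): e=[10,80,110] → X
    (3,2)@(7, 5): e=[50,0,150] → .  [on edge]
    (1,3)@(3, 7): e=[18,104,78] → X
    (3,3)@(7, 7): e=[58,24,118] → X
    (4,3)@(9, 7): e=[78,-16,138] → .
    (0,4)@(1, 9): e=[6,168,26] → X
    (4,4)@(9, 9): e=[86,8,106] → X
    (5,4)@(11, 9): e=[106,-32,126] → .
    (0,5)@(1, 11): e=[14,192,-6] → .
    (6,7)@(13, 15): e=[150,0,50] → .  [on edge]
  covered (24 px):
    . . . . . . . . . . .
    . X X . . . . . . . .
    . X X . . . . . . . .
    . X X X . . . . . . .
    X X X X X . . . . . .
    . X X X X . . . . . .
    . . X X X X . . . . .
    . . . . X X . . . . .
    . . . . . . X . . . .
    . . . . . . . X . . .
    . . . . . . . . . . .
    . . . . . . . . . . .
T2:
  2·area = 288
  edge (16, 20)→(0, 20): d=(-16,0) right/bottom  bias=-1
  edge (0, 20)→(10, 2): d=(10,-18) top-left  bias=+0
  edge (10, 2)→(16, 20): d=(6,18) right/bottom  bias=-1
    (4,2)@(9, 5): e=[240,12,36] → X
    (5,2)@(11, 5): e=[240,48,0] → .  [on edge]
    (4,3)@(9, 7): e=[208,32,48] → X
    (5,3)@(11, 7): e=[208,68,12] → X
    (6,3)@(13, 7): e=[208,104,-24] → .
    (3,4)@(7, 9): e=[176,16,96] → X
    (6,4)@(13, 9): e=[176,124,-12] → .
    (2,5)@(5, 11): e=[144,0,144] → X  [on edge]
    (6,5)@(13, 11): e=[144,144,0] → .  [on edge]
    (2,6)@(5, 13): e=[112,20,156] → X
    (6,6)@(13, 13): e=[112,164,12] → X
    (7,6)@(15, 13): e=[112,200,-24] → .
    (7,8)@(15, 17): e=[48,240,0] → .  [on edge]
    (8,11)@(17, 23): e=[-48,336,0] → .  [on edge]
  covered (35 px):
    . . . . . . . . . . .
    . . . . . . . . . . .
    . . . . X . . . . . .
    . . . . X X . . . . .
    . . . X X X . . . . .
    . . X X X X . . . . .
    . . X X X X X . . . .
    . X X X X X X . . . .
    . X X X X X X . . . .
    X X X X X X X X . . .
    . . . . . . . . . . .
    . . . . . . . . . . .
T3:
  2·area = 72  (B↔C swapped to make it positive)
  edge (16, 18)→(4, 10): d=(-12,-8) top-left  bias=+0
  edge (4, 10)→(4, 4): d=(0,-6) top-left  bias=+0
  edge (4, 4)→(16, 18): d=(12,14) right/bottom  bias=-1
    (2,3)@(5, 7): e=[44,6,22] → X
    (3,3)@(7, 7): e=[60,18,-6] → .
    (2,4)@(5, 9): e=[20,6,46] → X
    (3,4)@(7, 9): e=[36,18,18] → X
    (4,4)@(9, 9): e=[52,30,-10] → .
    (2,5)@(5, 11): e=[-4,6,70] → .
    (3,5)@(7, 11): e=[12,18,42] → X
    (4,5)@(9, 11): e=[28,30,14] → X
    (5,5)@(11, 11): e=[44,42,-14] → .
    (3,6)@(7, 13): e=[-12,18,66] → .
    (4,6)@(9, 13): e=[4,30,38] → X
    (5,6)@(11, 13): e=[20,42,10] → X
  covered (9 px):
    . . . . . . . . . . .
    . . . . . . . . . . .
    . . . . . . . . . . .
    . . X . . . . . . . .
    . . X X . . . . . . .
    . . . X X . . . . . .
    . . . . X X . . . . .
    . . . . . . X . . . .
    . . . . . . . X . . .
    . . . . . . . . . . .
    . . . . . . . . . . .
    . . . . . . . . . . .

Answer: "outside"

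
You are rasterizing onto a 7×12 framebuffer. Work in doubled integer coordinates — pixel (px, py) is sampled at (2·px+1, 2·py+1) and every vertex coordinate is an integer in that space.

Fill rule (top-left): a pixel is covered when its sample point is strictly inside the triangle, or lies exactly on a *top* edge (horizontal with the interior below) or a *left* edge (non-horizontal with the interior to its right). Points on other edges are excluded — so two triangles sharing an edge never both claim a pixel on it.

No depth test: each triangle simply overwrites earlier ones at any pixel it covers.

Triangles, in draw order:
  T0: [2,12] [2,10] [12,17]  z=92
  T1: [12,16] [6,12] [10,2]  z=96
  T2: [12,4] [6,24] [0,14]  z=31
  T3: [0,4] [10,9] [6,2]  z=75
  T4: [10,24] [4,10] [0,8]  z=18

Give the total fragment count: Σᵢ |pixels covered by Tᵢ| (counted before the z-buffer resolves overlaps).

T0:
  2·area = 20
  edge (2, 12)→(2, 10): d=(0,-2) top-left  bias=+0
  edge (2, 10)→(12, 17): d=(10,7) right/bottom  bias=-1
  edge (12, 17)→(2, 12): d=(-10,-5) top-left  bias=+0
    (1,5)@(3, 11): e=[2,3,15] → #
    (2,5)@(5, 11): e=[6,-11,25] → ·
    (1,6)@(3, 13): e=[2,23,-5] → ·
    (2,6)@(5, 13): e=[6,9,5] → #
    (3,6)@(7, 13): e=[10,-5,15] → ·
    (2,7)@(5, 15): e=[6,29,-15] → ·
    (4,7)@(9, 15): e=[14,1,5] → #
    (5,7)@(11, 15): e=[18,-13,15] → ·
    (4,8)@(9, 17): e=[14,21,-15] → ·
  covered (3 px):
    · · · · · · ·
    · · · · · · ·
    · · · · · · ·
    · · · · · · ·
    · · · · · · ·
    · # · · · · ·
    · · # · · · ·
    · · · · # · ·
    · · · · · · ·
    · · · · · · ·
    · · · · · · ·
    · · · · · · ·
T1:
  2·area = 76
  edge (12, 16)→(6, 12): d=(-6,-4) top-left  bias=+0
  edge (6, 12)→(10, 2): d=(4,-10) top-left  bias=+0
  edge (10, 2)→(12, 16): d=(2,14) right/bottom  bias=-1
    (4,2)@(9, 5): e=[54,2,20] → #
    (5,2)@(11, 5): e=[62,22,-8] → ·
    (4,3)@(9, 7): e=[42,10,24] → #
    (5,3)@(11, 7): e=[50,30,-4] → ·
    (4,4)@(9, 9): e=[30,18,28] → #
    (5,4)@(11, 9): e=[38,38,0] → ·  [on edge]
    (3,5)@(7, 11): e=[10,6,60] → #
    (5,5)@(11, 11): e=[26,46,4] → #
    (6,5)@(13, 11): e=[34,66,-24] → ·
    (3,6)@(7, 13): e=[-2,14,64] → ·
    (4,6)@(9, 13): e=[6,34,36] → #
    (6,6)@(13, 13): e=[22,74,-20] → ·
    (6,11)@(13, 23): e=[-38,114,0] → ·  [on edge]
  covered (9 px):
    · · · · · · ·
    · · · · · · ·
    · · · · # · ·
    · · · · # · ·
    · · · · # · ·
    · · · # # # ·
    · · · · # # ·
    · · · · · # ·
    · · · · · · ·
    · · · · · · ·
    · · · · · · ·
    · · · · · · ·
T2:
  2·area = 180
  edge (12, 4)→(6, 24): d=(-6,20) right/bottom  bias=-1
  edge (6, 24)→(0, 14): d=(-6,-10) top-left  bias=+0
  edge (0, 14)→(12, 4): d=(12,-10) top-left  bias=+0
    (5,2)@(11, 5): e=[14,164,2] → #
    (6,2)@(13, 5): e=[-26,184,22] → ·
    (4,3)@(9, 7): e=[42,132,6] → #
    (6,3)@(13, 7): e=[-38,172,46] → ·
    (3,4)@(7, 9): e=[70,100,10] → #
    (5,4)@(11, 9): e=[-10,140,50] → ·
    (2,5)@(5, 11): e=[98,68,14] → #
    (5,5)@(11, 11): e=[-22,128,74] → ·
    (1,6)@(3, 13): e=[126,36,18] → #
    (5,6)@(11, 13): e=[-34,116,98] → ·
    (0,7)@(1, 15): e=[154,4,22] → #
    (4,7)@(9, 15): e=[-6,84,102] → ·
    (1,9)@(3, 19): e=[90,0,90] → #  [on edge]
  covered (23 px):
    · · · · · · ·
    · · · · · · ·
    · · · · · # ·
    · · · · # # ·
    · · · # # · ·
    · · # # # · ·
    · # # # # · ·
    # # # # · · ·
    · # # # · · ·
    · # # # · · ·
    · · # · · · ·
    · · · · · · ·
T3:
  2·area = 50  (B↔C swapped to make it positive)
  edge (0, 4)→(6, 2): d=(6,-2) top-left  bias=+0
  edge (6, 2)→(10, 9): d=(4,7) right/bottom  bias=-1
  edge (10, 9)→(0, 4): d=(-10,-5) top-left  bias=+0
    (4,0)@(9, 1): e=[0,-25,75] → ·  [on edge]
    (1,1)@(3, 3): e=[0,25,25] → #  [on edge]
    (2,1)@(5, 3): e=[4,11,35] → #
    (3,1)@(7, 3): e=[8,-3,45] → ·
    (1,2)@(3, 5): e=[12,33,5] → #
    (3,2)@(7, 5): e=[20,5,25] → #
    (4,2)@(9, 5): e=[24,-9,35] → ·
    (1,3)@(3, 7): e=[24,41,-15] → ·
    (2,3)@(5, 7): e=[28,27,-5] → ·
    (3,3)@(7, 7): e=[32,13,5] → #
    (4,3)@(9, 7): e=[36,-1,15] → ·
    (3,4)@(7, 9): e=[44,21,-15] → ·
  covered (6 px):
    · · · · · · ·
    · # # · · · ·
    · # # # · · ·
    · · · # · · ·
    · · · · · · ·
    · · · · · · ·
    · · · · · · ·
    · · · · · · ·
    · · · · · · ·
    · · · · · · ·
    · · · · · · ·
    · · · · · · ·
T4:
  2·area = 44  (B↔C swapped to make it positive)
  edge (10, 24)→(0, 8): d=(-10,-16) top-left  bias=+0
  edge (0, 8)→(4, 10): d=(4,2) right/bottom  bias=-1
  edge (4, 10)→(10, 24): d=(6,14) right/bottom  bias=-1
    (0,1)@(1, 3): e=[66,-22,0] → ·  [on edge]
    (0,4)@(1, 9): e=[6,2,36] → #
    (1,4)@(3, 9): e=[38,-2,8] → ·
    (0,5)@(1, 11): e=[-14,10,48] → ·
    (1,5)@(3, 11): e=[18,6,20] → #
    (2,5)@(5, 11): e=[50,2,-8] → ·
    (1,6)@(3, 13): e=[-2,14,32] → ·
    (2,6)@(5, 13): e=[30,10,4] → #
    (3,6)@(7, 13): e=[62,6,-24] → ·
    (2,7)@(5, 15): e=[10,18,16] → #
    (3,7)@(7, 15): e=[42,14,-12] → ·
    (2,8)@(5, 17): e=[-10,26,28] → ·
    (3,8)@(7, 17): e=[22,22,0] → ·  [on edge]
  covered (5 px):
    · · · · · · ·
    · · · · · · ·
    · · · · · · ·
    · · · · · · ·
    # · · · · · ·
    · # · · · · ·
    · · # · · · ·
    · · # · · · ·
    · · · · · · ·
    · · · # · · ·
    · · · · · · ·
    · · · · · · ·

Answer: 46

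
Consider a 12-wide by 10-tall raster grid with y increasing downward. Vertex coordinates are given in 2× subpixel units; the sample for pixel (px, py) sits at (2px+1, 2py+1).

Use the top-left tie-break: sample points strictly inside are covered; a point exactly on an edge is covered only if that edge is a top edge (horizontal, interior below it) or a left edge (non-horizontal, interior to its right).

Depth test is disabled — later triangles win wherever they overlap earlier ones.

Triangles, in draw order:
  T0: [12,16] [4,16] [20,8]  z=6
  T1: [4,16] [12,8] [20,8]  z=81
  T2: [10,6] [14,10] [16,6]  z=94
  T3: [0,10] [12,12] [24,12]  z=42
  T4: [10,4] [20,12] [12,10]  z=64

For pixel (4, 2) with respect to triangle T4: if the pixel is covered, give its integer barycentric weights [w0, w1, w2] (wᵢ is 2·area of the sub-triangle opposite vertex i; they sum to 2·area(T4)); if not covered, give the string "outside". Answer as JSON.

T0:
  2·area = 64
  edge (12, 16)→(4, 16): d=(-8,0) right/bottom  bias=-1
  edge (4, 16)→(20, 8): d=(16,-8) top-left  bias=+0
  edge (20, 8)→(12, 16): d=(-8,8) right/bottom  bias=-1
    (11,2)@(23, 5): e=[88,-24,0] → ·  [on edge]
    (10,3)@(21, 7): e=[72,-8,0] → ·  [on edge]
    (9,4)@(19, 9): e=[56,8,0] → ·  [on edge]
    (7,5)@(15, 11): e=[40,8,16] → #
    (8,5)@(17, 11): e=[40,24,0] → ·  [on edge]
    (5,6)@(11, 13): e=[24,8,32] → #
    (6,6)@(13, 13): e=[24,24,16] → #
    (7,6)@(15, 13): e=[24,40,0] → ·  [on edge]
    (3,7)@(7, 15): e=[8,8,48] → #
    (4,7)@(9, 15): e=[8,24,32] → #
    (6,7)@(13, 15): e=[8,56,0] → ·  [on edge]
    (3,8)@(7, 17): e=[-8,40,32] → ·
    (5,8)@(11, 17): e=[-8,72,0] → ·  [on edge]
    (4,9)@(9, 19): e=[-24,88,0] → ·  [on edge]
  covered (6 px):
    · · · · · · · · · · · ·
    · · · · · · · · · · · ·
    · · · · · · · · · · · ·
    · · · · · · · · · · · ·
    · · · · · · · · · · · ·
    · · · · · · · # · · · ·
    · · · · · # # · · · · ·
    · · · # # # · · · · · ·
    · · · · · · · · · · · ·
    · · · · · · · · · · · ·
T1:
  2·area = 64
  edge (4, 16)→(12, 8): d=(8,-8) top-left  bias=+0
  edge (12, 8)→(20, 8): d=(8,0) top-left  bias=+0
  edge (20, 8)→(4, 16): d=(-16,8) right/bottom  bias=-1
    (9,0)@(19, 1): e=[0,-56,120] → ·  [on edge]
    (8,1)@(17, 3): e=[0,-40,104] → ·  [on edge]
    (7,2)@(15, 5): e=[0,-24,88] → ·  [on edge]
    (6,3)@(13, 7): e=[0,-8,72] → ·  [on edge]
    (5,4)@(11, 9): e=[0,8,56] → #  [on edge]
    (6,4)@(13, 9): e=[16,8,40] → #
    (7,4)@(15, 9): e=[32,8,24] → #
    (8,4)@(17, 9): e=[48,8,8] → #
    (9,4)@(19, 9): e=[64,8,-8] → ·
    (4,5)@(9, 11): e=[0,24,40] → #  [on edge]
    (7,5)@(15, 11): e=[48,24,-8] → ·
    (8,5)@(17, 11): e=[64,24,-24] → ·
    (3,6)@(7, 13): e=[0,40,24] → #  [on edge]
    (2,7)@(5, 15): e=[0,56,8] → #  [on edge]
    (1,8)@(3, 17): e=[0,72,-8] → ·  [on edge]
    (0,9)@(1, 19): e=[0,88,-24] → ·  [on edge]
  covered (10 px):
    · · · · · · · · · · · ·
    · · · · · · · · · · · ·
    · · · · · · · · · · · ·
    · · · · · · · · · · · ·
    · · · · · # # # # · · ·
    · · · · # # # · · · · ·
    · · · # # · · · · · · ·
    · · # · · · · · · · · ·
    · · · · · · · · · · · ·
    · · · · · · · · · · · ·
T2:
  2·area = 24  (B↔C swapped to make it positive)
  edge (10, 6)→(16, 6): d=(6,0) top-left  bias=+0
  edge (16, 6)→(14, 10): d=(-2,4) right/bottom  bias=-1
  edge (14, 10)→(10, 6): d=(-4,-4) top-left  bias=+0
    (2,0)@(5, 1): e=[-30,54,0] → ·  [on edge]
    (3,1)@(7, 3): e=[-18,42,0] → ·  [on edge]
    (4,2)@(9, 5): e=[-6,30,0] → ·  [on edge]
    (5,3)@(11, 7): e=[6,18,0] → #  [on edge]
    (6,3)@(13, 7): e=[6,10,8] → #
    (7,3)@(15, 7): e=[6,2,16] → #
    (8,3)@(17, 7): e=[6,-6,24] → ·
    (5,4)@(11, 9): e=[18,14,-8] → ·
    (6,4)@(13, 9): e=[18,6,0] → #  [on edge]
    (7,4)@(15, 9): e=[18,-2,8] → ·
    (6,5)@(13, 11): e=[30,2,-8] → ·
    (7,5)@(15, 11): e=[30,-6,0] → ·  [on edge]
    (8,6)@(17, 13): e=[42,-18,0] → ·  [on edge]
    (9,7)@(19, 15): e=[54,-30,0] → ·  [on edge]
    (10,8)@(21, 17): e=[66,-42,0] → ·  [on edge]
    (11,9)@(23, 19): e=[78,-54,0] → ·  [on edge]
  covered (4 px):
    · · · · · · · · · · · ·
    · · · · · · · · · · · ·
    · · · · · · · · · · · ·
    · · · · · # # # · · · ·
    · · · · · · # · · · · ·
    · · · · · · · · · · · ·
    · · · · · · · · · · · ·
    · · · · · · · · · · · ·
    · · · · · · · · · · · ·
    · · · · · · · · · · · ·
T3:
  2·area = 24  (B↔C swapped to make it positive)
  edge (0, 10)→(24, 12): d=(24,2) right/bottom  bias=-1
  edge (24, 12)→(12, 12): d=(-12,0) right/bottom  bias=-1
  edge (12, 12)→(0, 10): d=(-12,-2) top-left  bias=+0
    (3,5)@(7, 11): e=[10,12,2] → #
    (4,5)@(9, 11): e=[6,12,6] → #
    (5,5)@(11, 11): e=[2,12,10] → #
    (6,5)@(13, 11): e=[-2,12,14] → ·
    (3,6)@(7, 13): e=[58,-12,-22] → ·
    (4,6)@(9, 13): e=[54,-12,-18] → ·
    (5,6)@(11, 13): e=[50,-12,-14] → ·
  covered (3 px):
    · · · · · · · · · · · ·
    · · · · · · · · · · · ·
    · · · · · · · · · · · ·
    · · · · · · · · · · · ·
    · · · · · · · · · · · ·
    · · · # # # · · · · · ·
    · · · · · · · · · · · ·
    · · · · · · · · · · · ·
    · · · · · · · · · · · ·
    · · · · · · · · · · · ·
T4:
  2·area = 44
  edge (10, 4)→(20, 12): d=(10,8) right/bottom  bias=-1
  edge (20, 12)→(12, 10): d=(-8,-2) top-left  bias=+0
  edge (12, 10)→(10, 4): d=(-2,-6) top-left  bias=+0
    (4,0)@(9, 1): e=[-22,66,0] → ·  [on edge]
    (5,2)@(11, 5): e=[2,38,4] → #
    (6,2)@(13, 5): e=[-14,42,16] → ·
    (5,3)@(11, 7): e=[22,22,0] → #  [on edge]
    (6,3)@(13, 7): e=[6,26,12] → #
    (7,3)@(15, 7): e=[-10,30,24] → ·
    (5,4)@(11, 9): e=[42,6,-4] → ·
    (6,4)@(13, 9): e=[26,10,8] → #
    (7,4)@(15, 9): e=[10,14,20] → #
    (8,4)@(17, 9): e=[-6,18,32] → ·
    (6,5)@(13, 11): e=[46,-6,4] → ·
    (7,5)@(15, 11): e=[30,-2,16] → ·
    (6,6)@(13, 13): e=[66,-22,0] → ·  [on edge]
    (7,9)@(15, 19): e=[110,-66,0] → ·  [on edge]
  covered (6 px):
    · · · · · · · · · · · ·
    · · · · · · · · · · · ·
    · · · · · # · · · · · ·
    · · · · · # # · · · · ·
    · · · · · · # # · · · ·
    · · · · · · · · # · · ·
    · · · · · · · · · · · ·
    · · · · · · · · · · · ·
    · · · · · · · · · · · ·
    · · · · · · · · · · · ·

Result: "outside"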